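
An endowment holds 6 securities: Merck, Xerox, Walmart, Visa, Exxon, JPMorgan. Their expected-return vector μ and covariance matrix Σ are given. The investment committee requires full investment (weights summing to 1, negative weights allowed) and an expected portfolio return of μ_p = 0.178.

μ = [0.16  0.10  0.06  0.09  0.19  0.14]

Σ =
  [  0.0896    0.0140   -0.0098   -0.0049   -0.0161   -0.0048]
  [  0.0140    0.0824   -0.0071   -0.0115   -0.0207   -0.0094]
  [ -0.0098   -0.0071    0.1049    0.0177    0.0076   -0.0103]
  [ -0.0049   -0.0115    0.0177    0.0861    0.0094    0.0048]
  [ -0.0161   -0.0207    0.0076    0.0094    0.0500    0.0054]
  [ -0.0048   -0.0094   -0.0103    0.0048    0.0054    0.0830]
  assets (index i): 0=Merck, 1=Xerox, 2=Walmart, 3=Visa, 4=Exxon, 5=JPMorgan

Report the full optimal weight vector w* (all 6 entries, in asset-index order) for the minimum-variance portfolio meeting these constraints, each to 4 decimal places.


u=Σ⁻¹μ = [2.5459  2.4516  0.6563  0.7134  5.2050  1.8132]
v=Σ⁻¹𝟙 = [15.4794  20.4777  10.1166  9.2343  28.6635  14.1191]
a=μᵀu=1.998875  b=𝟙ᵀu=13.385303  c=𝟙ᵀv=98.090609  D=ac−b²=16.904573
λ₁=(c·0.178−b)/D = (98.090609·0.178−13.385303)/16.904573 = 0.241049
λ₂=(a−b·0.178)/D = (1.998875−13.385303·0.178)/16.904573 = -0.022699
w* = 0.241049·u + -0.022699·v:
  w_0 = 0.241049·2.5459 + -0.022699·15.4794 = 0.2623  (Merck)
  w_1 = 0.241049·2.4516 + -0.022699·20.4777 = 0.1261  (Xerox)
  w_2 = 0.241049·0.6563 + -0.022699·10.1166 = -0.0714  (Walmart)
  w_3 = 0.241049·0.7134 + -0.022699·9.2343 = -0.0376  (Visa)
  w_4 = 0.241049·5.2050 + -0.022699·28.6635 = 0.6040  (Exxon)
  w_5 = 0.241049·1.8132 + -0.022699·14.1191 = 0.1166  (JPMorgan)
Σw_i=1.0000  μᵀw=0.1780
σ²=wᵀΣw=λ₁·μ_p+λ₂ = 0.241049·0.178 + -0.022699 = 0.020208 ≈ 0.0202

0.2623  0.1261  -0.0714  -0.0376  0.6040  0.1166


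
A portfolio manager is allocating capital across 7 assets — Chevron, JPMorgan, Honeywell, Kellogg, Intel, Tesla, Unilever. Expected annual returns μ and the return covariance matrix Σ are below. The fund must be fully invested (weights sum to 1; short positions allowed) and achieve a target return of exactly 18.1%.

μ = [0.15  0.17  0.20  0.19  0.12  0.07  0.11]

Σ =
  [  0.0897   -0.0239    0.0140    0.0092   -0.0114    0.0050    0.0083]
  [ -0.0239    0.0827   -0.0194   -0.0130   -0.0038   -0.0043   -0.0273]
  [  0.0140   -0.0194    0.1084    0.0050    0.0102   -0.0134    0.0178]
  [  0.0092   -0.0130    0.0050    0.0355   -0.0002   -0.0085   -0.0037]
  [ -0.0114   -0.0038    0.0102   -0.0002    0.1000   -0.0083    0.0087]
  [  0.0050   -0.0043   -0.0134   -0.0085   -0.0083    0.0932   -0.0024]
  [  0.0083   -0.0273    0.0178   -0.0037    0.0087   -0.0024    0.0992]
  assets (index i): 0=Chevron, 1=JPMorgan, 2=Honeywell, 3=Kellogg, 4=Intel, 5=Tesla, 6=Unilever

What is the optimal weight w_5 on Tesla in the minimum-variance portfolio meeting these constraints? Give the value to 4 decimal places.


-0.0170

p=Σ⁻¹μ = [1.8463  5.0629  1.9376  7.1698  1.3946  1.9988  2.1935]
q=Σ⁻¹𝟙 = [12.7464  31.6011  9.6882  41.2471  11.7824  18.1434  16.9165]
a=μᵀp=3.435975  b=𝟙ᵀp=21.603505  c=𝟙ᵀq=142.125283  D=ac−b²=21.627465
λ₁=(c·0.181−b)/D = (142.125283·0.181−21.603505)/21.627465 = 0.190553
λ₂=(a−b·0.181)/D = (3.435975−21.603505·0.181)/21.627465 = -0.021929
w* = 0.190553·p + -0.021929·q:
  w_0 = 0.190553·1.8463 + -0.021929·12.7464 = 0.0723  (Chevron)
  w_1 = 0.190553·5.0629 + -0.021929·31.6011 = 0.2718  (JPMorgan)
  w_2 = 0.190553·1.9376 + -0.021929·9.6882 = 0.1568  (Honeywell)
  w_3 = 0.190553·7.1698 + -0.021929·41.2471 = 0.4617  (Kellogg)
  w_4 = 0.190553·1.3946 + -0.021929·11.7824 = 0.0074  (Intel)
  w_5 = 0.190553·1.9988 + -0.021929·18.1434 = -0.0170  (Tesla)
  w_6 = 0.190553·2.1935 + -0.021929·16.9165 = 0.0470  (Unilever)
Σw_i=1.0000  μᵀw=0.1810
σ²=wᵀΣw=λ₁·μ_p+λ₂ = 0.190553·0.181 + -0.021929 = 0.012561 ≈ 0.0126


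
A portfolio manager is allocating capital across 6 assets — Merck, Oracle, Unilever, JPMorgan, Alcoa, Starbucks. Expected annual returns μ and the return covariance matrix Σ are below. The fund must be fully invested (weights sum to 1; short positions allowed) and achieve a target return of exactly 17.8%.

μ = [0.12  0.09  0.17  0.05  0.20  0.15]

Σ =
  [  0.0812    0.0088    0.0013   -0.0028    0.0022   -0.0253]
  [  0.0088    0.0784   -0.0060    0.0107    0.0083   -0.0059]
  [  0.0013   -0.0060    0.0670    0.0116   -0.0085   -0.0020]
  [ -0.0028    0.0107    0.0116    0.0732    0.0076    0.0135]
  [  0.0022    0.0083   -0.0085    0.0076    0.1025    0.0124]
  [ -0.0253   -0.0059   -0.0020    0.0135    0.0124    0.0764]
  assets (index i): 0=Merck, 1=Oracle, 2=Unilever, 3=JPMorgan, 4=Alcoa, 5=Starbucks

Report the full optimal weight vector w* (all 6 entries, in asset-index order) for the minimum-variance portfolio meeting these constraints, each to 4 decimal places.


x=Σ⁻¹μ = [2.0462  1.2349  3.0105  -0.5655  1.7812  2.6260]
y=Σ⁻¹𝟙 = [16.2583  11.9013  16.0748  6.0054  7.2041  17.5824]
a=μᵀx=1.590328  b=𝟙ᵀx=10.133279  c=𝟙ᵀy=75.026306  D=ac−b²=16.633114
λ₁=(c·0.178−b)/D = (75.026306·0.178−10.133279)/16.633114 = 0.193674
λ₂=(a−b·0.178)/D = (1.590328−10.133279·0.178)/16.633114 = -0.012830
w* = 0.193674·x + -0.012830·y:
  w_0 = 0.193674·2.0462 + -0.012830·16.2583 = 0.1877  (Merck)
  w_1 = 0.193674·1.2349 + -0.012830·11.9013 = 0.0865  (Oracle)
  w_2 = 0.193674·3.0105 + -0.012830·16.0748 = 0.3768  (Unilever)
  w_3 = 0.193674·-0.5655 + -0.012830·6.0054 = -0.1866  (JPMorgan)
  w_4 = 0.193674·1.7812 + -0.012830·7.2041 = 0.2525  (Alcoa)
  w_5 = 0.193674·2.6260 + -0.012830·17.5824 = 0.2830  (Starbucks)
Σw_i=1.0000  μᵀw=0.1780
σ²=wᵀΣw=λ₁·μ_p+λ₂ = 0.193674·0.178 + -0.012830 = 0.021644 ≈ 0.0216

0.1877  0.0865  0.3768  -0.1866  0.2525  0.2830


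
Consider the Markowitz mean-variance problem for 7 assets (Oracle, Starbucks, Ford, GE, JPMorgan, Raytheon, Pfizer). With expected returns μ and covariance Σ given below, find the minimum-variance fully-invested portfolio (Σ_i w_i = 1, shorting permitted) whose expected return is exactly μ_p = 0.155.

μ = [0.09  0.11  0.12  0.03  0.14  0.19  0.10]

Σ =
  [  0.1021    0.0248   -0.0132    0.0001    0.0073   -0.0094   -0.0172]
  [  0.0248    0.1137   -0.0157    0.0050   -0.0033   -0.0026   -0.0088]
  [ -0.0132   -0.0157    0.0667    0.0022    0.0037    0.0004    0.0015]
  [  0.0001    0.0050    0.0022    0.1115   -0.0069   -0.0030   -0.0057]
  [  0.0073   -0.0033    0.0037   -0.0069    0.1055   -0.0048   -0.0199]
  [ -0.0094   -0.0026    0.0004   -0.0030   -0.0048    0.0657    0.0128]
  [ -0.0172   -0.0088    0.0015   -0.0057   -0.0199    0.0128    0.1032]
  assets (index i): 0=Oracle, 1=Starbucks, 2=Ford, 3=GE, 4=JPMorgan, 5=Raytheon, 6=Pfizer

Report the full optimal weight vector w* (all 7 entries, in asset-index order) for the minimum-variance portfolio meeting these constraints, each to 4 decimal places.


x=Σ⁻¹μ = [1.2393  1.1876  2.1769  0.4126  1.5925  3.0039  1.2025]
y=Σ⁻¹𝟙 = [12.6075  9.8954  18.4171  10.0133  12.1592  16.0637  13.2726]
a=μᵀx=1.429721  b=𝟙ᵀx=10.815286  c=𝟙ᵀy=92.428932  D=ac−b²=15.177174
λ₁=(c·0.155−b)/D = (92.428932·0.155−10.815286)/15.177174 = 0.231347
λ₂=(a−b·0.155)/D = (1.429721−10.815286·0.155)/15.177174 = -0.016251
w* = 0.231347·x + -0.016251·y:
  w_0 = 0.231347·1.2393 + -0.016251·12.6075 = 0.0818  (Oracle)
  w_1 = 0.231347·1.1876 + -0.016251·9.8954 = 0.1139  (Starbucks)
  w_2 = 0.231347·2.1769 + -0.016251·18.4171 = 0.2043  (Ford)
  w_3 = 0.231347·0.4126 + -0.016251·10.0133 = -0.0673  (GE)
  w_4 = 0.231347·1.5925 + -0.016251·12.1592 = 0.1708  (JPMorgan)
  w_5 = 0.231347·3.0039 + -0.016251·16.0637 = 0.4339  (Raytheon)
  w_6 = 0.231347·1.2025 + -0.016251·13.2726 = 0.0625  (Pfizer)
Σw_i=1.0000  μᵀw=0.1550
σ²=wᵀΣw=λ₁·μ_p+λ₂ = 0.231347·0.155 + -0.016251 = 0.019608 ≈ 0.0196

0.0818  0.1139  0.2043  -0.0673  0.1708  0.4339  0.0625


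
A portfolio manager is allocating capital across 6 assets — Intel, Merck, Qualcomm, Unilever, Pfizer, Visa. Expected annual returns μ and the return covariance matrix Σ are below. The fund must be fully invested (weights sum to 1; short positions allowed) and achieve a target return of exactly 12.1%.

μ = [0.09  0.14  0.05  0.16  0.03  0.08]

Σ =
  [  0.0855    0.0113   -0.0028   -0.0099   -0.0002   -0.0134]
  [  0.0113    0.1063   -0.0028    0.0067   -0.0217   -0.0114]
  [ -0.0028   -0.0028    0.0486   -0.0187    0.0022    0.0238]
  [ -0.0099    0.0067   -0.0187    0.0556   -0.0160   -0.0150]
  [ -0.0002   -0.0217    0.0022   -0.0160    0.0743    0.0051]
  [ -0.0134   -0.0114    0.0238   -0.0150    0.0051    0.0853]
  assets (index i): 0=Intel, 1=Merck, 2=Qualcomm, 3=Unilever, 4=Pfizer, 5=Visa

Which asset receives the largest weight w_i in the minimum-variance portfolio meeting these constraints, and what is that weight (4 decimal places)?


x=Σ⁻¹μ = [1.7140  1.3975  2.1782  4.6255  1.6451  1.5012]
y=Σ⁻¹𝟙 = [17.9196  12.0714  30.1956  40.3731  23.9132  13.3965]
a=μᵀx=1.368335  b=𝟙ᵀx=13.061351  c=𝟙ᵀy=137.869402  D=ac−b²=18.052572
λ₁=(c·0.121−b)/D = (137.869402·0.121−13.061351)/18.052572 = 0.200572
λ₂=(a−b·0.121)/D = (1.368335−13.061351·0.121)/18.052572 = -0.011748
w* = 0.200572·x + -0.011748·y:
  w_0 = 0.200572·1.7140 + -0.011748·17.9196 = 0.1332  (Intel)
  w_1 = 0.200572·1.3975 + -0.011748·12.0714 = 0.1385  (Merck)
  w_2 = 0.200572·2.1782 + -0.011748·30.1956 = 0.0821  (Qualcomm)
  w_3 = 0.200572·4.6255 + -0.011748·40.3731 = 0.4534  (Unilever)
  w_4 = 0.200572·1.6451 + -0.011748·23.9132 = 0.0490  (Pfizer)
  w_5 = 0.200572·1.5012 + -0.011748·13.3965 = 0.1437  (Visa)
Σw_i=1.0000  μᵀw=0.1210
σ²=wᵀΣw=λ₁·μ_p+λ₂ = 0.200572·0.121 + -0.011748 = 0.012521 ≈ 0.0125

Unilever (0.4534)


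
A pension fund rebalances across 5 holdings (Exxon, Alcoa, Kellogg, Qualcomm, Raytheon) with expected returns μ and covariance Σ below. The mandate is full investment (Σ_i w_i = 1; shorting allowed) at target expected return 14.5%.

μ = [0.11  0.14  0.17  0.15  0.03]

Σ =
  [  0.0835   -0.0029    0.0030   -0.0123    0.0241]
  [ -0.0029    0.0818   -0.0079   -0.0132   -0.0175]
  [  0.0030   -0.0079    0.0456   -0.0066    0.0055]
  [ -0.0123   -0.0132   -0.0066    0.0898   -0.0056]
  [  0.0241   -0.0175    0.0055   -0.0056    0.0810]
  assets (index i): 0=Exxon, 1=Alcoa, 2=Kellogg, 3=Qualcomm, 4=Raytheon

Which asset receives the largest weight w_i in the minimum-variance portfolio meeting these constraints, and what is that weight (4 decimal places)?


Kellogg (0.3732)

u=Σ⁻¹μ = [1.5293  2.6983  4.4292  2.6257  0.3791]
v=Σ⁻¹𝟙 = [10.6715  20.8987  25.9193  18.3975  13.1977]
a=μᵀu=1.704170  b=𝟙ᵀu=11.661541  c=𝟙ᵀv=89.084851  D=ac−b²=15.824174
λ₁=(c·0.145−b)/D = (89.084851·0.145−11.661541)/15.824174 = 0.079357
λ₂=(a−b·0.145)/D = (1.704170−11.661541·0.145)/15.824174 = 0.000837
w* = 0.079357·u + 0.000837·v:
  w_0 = 0.079357·1.5293 + 0.000837·10.6715 = 0.1303  (Exxon)
  w_1 = 0.079357·2.6983 + 0.000837·20.8987 = 0.2316  (Alcoa)
  w_2 = 0.079357·4.4292 + 0.000837·25.9193 = 0.3732  (Kellogg)
  w_3 = 0.079357·2.6257 + 0.000837·18.3975 = 0.2238  (Qualcomm)
  w_4 = 0.079357·0.3791 + 0.000837·13.1977 = 0.0411  (Raytheon)
Σw_i=1.0000  μᵀw=0.1450
σ²=wᵀΣw=λ₁·μ_p+λ₂ = 0.079357·0.145 + 0.000837 = 0.012344 ≈ 0.0123


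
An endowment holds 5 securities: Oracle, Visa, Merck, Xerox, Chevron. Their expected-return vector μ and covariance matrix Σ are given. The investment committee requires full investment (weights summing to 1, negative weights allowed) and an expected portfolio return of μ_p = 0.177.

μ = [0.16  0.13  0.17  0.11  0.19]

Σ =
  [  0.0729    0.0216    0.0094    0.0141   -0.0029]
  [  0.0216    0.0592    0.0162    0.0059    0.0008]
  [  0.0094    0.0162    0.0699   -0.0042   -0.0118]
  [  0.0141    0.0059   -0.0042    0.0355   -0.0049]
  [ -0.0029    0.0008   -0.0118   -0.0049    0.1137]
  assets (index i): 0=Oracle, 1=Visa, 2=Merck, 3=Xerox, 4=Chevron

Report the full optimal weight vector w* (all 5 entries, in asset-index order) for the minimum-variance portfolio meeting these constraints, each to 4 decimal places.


0.2849  -0.0722  0.4200  0.0048  0.3625

x=Σ⁻¹μ = [1.1147  0.7199  2.6596  3.1415  2.1058]
y=Σ⁻¹𝟙 = [4.2541  8.0758  15.5543  28.5914  11.6932]
a=μᵀx=1.469738  b=𝟙ᵀx=9.741503  c=𝟙ᵀy=68.168806  D=ac−b²=5.293394
λ₁=(c·0.177−b)/D = (68.168806·0.177−9.741503)/5.293394 = 0.439109
λ₂=(a−b·0.177)/D = (1.469738−9.741503·0.177)/5.293394 = -0.048080
w* = 0.439109·x + -0.048080·y:
  w_0 = 0.439109·1.1147 + -0.048080·4.2541 = 0.2849  (Oracle)
  w_1 = 0.439109·0.7199 + -0.048080·8.0758 = -0.0722  (Visa)
  w_2 = 0.439109·2.6596 + -0.048080·15.5543 = 0.4200  (Merck)
  w_3 = 0.439109·3.1415 + -0.048080·28.5914 = 0.0048  (Xerox)
  w_4 = 0.439109·2.1058 + -0.048080·11.6932 = 0.3625  (Chevron)
Σw_i=1.0000  μᵀw=0.1770
σ²=wᵀΣw=λ₁·μ_p+λ₂ = 0.439109·0.177 + -0.048080 = 0.029642 ≈ 0.0296


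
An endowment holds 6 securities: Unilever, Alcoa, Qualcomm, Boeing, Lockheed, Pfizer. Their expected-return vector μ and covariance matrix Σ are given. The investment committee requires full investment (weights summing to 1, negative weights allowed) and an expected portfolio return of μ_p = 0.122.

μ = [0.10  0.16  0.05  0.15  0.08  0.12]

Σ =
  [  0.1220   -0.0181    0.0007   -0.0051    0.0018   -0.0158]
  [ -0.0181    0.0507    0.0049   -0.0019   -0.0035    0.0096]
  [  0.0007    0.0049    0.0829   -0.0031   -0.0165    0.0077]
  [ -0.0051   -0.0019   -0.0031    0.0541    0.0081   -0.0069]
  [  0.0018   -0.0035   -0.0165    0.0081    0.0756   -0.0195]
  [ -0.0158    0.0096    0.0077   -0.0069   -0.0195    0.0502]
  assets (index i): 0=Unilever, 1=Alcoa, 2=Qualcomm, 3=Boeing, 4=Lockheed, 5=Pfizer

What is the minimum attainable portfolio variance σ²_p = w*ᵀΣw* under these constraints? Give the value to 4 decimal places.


g=Σ⁻¹μ = [1.8669  3.3720  0.5561  3.2605  1.8196  3.4029]
h=Σ⁻¹𝟙 = [15.7353  20.6447  13.1117  22.0189  22.1941  30.5614]
a=μᵀg=1.797009  b=𝟙ᵀg=14.278006  c=𝟙ᵀh=124.266178  D=ac−b²=19.445924
λ₁=(c·0.122−b)/D = (124.266178·0.122−14.278006)/19.445924 = 0.045381
λ₂=(a−b·0.122)/D = (1.797009−14.278006·0.122)/19.445924 = 0.002833
w* = 0.045381·g + 0.002833·h:
  w_0 = 0.045381·1.8669 + 0.002833·15.7353 = 0.1293  (Unilever)
  w_1 = 0.045381·3.3720 + 0.002833·20.6447 = 0.2115  (Alcoa)
  w_2 = 0.045381·0.5561 + 0.002833·13.1117 = 0.0624  (Qualcomm)
  w_3 = 0.045381·3.2605 + 0.002833·22.0189 = 0.2103  (Boeing)
  w_4 = 0.045381·1.8196 + 0.002833·22.1941 = 0.1455  (Lockheed)
  w_5 = 0.045381·3.4029 + 0.002833·30.5614 = 0.2410  (Pfizer)
Σw_i=1.0000  μᵀw=0.1220
σ²=wᵀΣw=λ₁·μ_p+λ₂ = 0.045381·0.122 + 0.002833 = 0.008370 ≈ 0.0084

0.0084


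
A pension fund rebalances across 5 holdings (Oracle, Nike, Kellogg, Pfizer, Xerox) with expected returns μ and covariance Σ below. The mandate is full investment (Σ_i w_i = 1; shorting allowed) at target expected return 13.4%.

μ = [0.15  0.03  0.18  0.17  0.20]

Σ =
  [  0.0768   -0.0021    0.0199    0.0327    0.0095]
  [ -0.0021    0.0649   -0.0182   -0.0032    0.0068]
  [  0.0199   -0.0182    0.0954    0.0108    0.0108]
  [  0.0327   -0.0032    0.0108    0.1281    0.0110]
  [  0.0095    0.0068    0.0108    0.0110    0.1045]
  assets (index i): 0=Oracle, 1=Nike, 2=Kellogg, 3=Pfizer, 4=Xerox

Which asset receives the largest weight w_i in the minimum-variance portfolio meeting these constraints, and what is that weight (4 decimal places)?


Nike (0.2888)

x=Σ⁻¹μ = [1.0330  0.8150  1.5618  0.8216  1.5190]
y=Σ⁻¹𝟙 = [7.8502  18.3915  11.1295  4.8082  6.0026]
a=μᵀx=0.904011  b=𝟙ᵀx=5.750486  c=𝟙ᵀy=48.181943  D=ac−b²=10.488901
λ₁=(c·0.134−b)/D = (48.181943·0.134−5.750486)/10.488901 = 0.067299
λ₂=(a−b·0.134)/D = (0.904011−5.750486·0.134)/10.488901 = 0.012723
w* = 0.067299·x + 0.012723·y:
  w_0 = 0.067299·1.0330 + 0.012723·7.8502 = 0.1694  (Oracle)
  w_1 = 0.067299·0.8150 + 0.012723·18.3915 = 0.2888  (Nike)
  w_2 = 0.067299·1.5618 + 0.012723·11.1295 = 0.2467  (Kellogg)
  w_3 = 0.067299·0.8216 + 0.012723·4.8082 = 0.1165  (Pfizer)
  w_4 = 0.067299·1.5190 + 0.012723·6.0026 = 0.1786  (Xerox)
Σw_i=1.0000  μᵀw=0.1340
σ²=wᵀΣw=λ₁·μ_p+λ₂ = 0.067299·0.134 + 0.012723 = 0.021741 ≈ 0.0217


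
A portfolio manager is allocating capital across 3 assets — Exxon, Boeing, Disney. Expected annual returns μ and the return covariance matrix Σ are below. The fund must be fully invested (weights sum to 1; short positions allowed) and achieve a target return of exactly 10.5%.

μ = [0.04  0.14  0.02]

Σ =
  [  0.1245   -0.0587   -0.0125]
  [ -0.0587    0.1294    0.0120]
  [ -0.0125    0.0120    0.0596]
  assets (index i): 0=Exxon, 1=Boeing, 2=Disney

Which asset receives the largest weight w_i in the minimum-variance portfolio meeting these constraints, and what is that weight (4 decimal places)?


Boeing (0.6437)

x=Σ⁻¹μ = [1.0756  1.5467  0.2497]
y=Σ⁻¹𝟙 = [16.1110  13.4176  17.4560]
a=μᵀx=0.264554  b=𝟙ᵀx=2.872026  c=𝟙ᵀy=46.984559  D=ac−b²=4.181436
λ₁=(c·0.105−b)/D = (46.984559·0.105−2.872026)/4.181436 = 0.492977
λ₂=(a−b·0.105)/D = (0.264554−2.872026·0.105)/4.181436 = -0.008851
w* = 0.492977·x + -0.008851·y:
  w_0 = 0.492977·1.0756 + -0.008851·16.1110 = 0.3877  (Exxon)
  w_1 = 0.492977·1.5467 + -0.008851·13.4176 = 0.6437  (Boeing)
  w_2 = 0.492977·0.2497 + -0.008851·17.4560 = -0.0314  (Disney)
Σw_i=1.0000  μᵀw=0.1050
σ²=wᵀΣw=λ₁·μ_p+λ₂ = 0.492977·0.105 + -0.008851 = 0.042912 ≈ 0.0429


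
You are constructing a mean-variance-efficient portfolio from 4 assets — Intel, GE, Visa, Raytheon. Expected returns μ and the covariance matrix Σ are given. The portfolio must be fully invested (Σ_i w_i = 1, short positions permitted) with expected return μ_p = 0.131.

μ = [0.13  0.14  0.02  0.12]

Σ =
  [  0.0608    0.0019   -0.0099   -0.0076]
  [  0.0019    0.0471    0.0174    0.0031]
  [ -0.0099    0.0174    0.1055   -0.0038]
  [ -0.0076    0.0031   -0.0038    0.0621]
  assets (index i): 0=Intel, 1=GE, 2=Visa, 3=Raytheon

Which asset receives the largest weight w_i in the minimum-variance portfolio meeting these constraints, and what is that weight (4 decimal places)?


GE (0.3857)

x=Σ⁻¹μ = [2.3182  2.7301  0.0318  2.0817]
y=Σ⁻¹𝟙 = [19.7736  15.7579  9.3948  18.3113]
a=μᵀx=0.934032  b=𝟙ᵀx=7.161918  c=𝟙ᵀy=63.237563  D=ac−b²=7.772875
λ₁=(c·0.131−b)/D = (63.237563·0.131−7.161918)/7.772875 = 0.144374
λ₂=(a−b·0.131)/D = (0.934032−7.161918·0.131)/7.772875 = -0.000538
w* = 0.144374·x + -0.000538·y:
  w_0 = 0.144374·2.3182 + -0.000538·19.7736 = 0.3241  (Intel)
  w_1 = 0.144374·2.7301 + -0.000538·15.7579 = 0.3857  (GE)
  w_2 = 0.144374·0.0318 + -0.000538·9.3948 = -0.0005  (Visa)
  w_3 = 0.144374·2.0817 + -0.000538·18.3113 = 0.2907  (Raytheon)
Σw_i=1.0000  μᵀw=0.1310
σ²=wᵀΣw=λ₁·μ_p+λ₂ = 0.144374·0.131 + -0.000538 = 0.018375 ≈ 0.0184


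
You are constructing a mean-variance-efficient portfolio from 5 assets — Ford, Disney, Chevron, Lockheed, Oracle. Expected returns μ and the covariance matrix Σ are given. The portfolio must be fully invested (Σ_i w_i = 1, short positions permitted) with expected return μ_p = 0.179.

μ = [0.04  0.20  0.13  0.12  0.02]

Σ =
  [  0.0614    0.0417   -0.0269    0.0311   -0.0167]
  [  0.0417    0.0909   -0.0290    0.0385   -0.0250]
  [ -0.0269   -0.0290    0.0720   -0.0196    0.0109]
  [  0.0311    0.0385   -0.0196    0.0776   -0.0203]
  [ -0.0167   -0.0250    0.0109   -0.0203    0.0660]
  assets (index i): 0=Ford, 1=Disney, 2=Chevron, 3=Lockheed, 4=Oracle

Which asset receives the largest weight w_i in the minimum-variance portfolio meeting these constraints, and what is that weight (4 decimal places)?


g=Σ⁻¹μ = [-0.4750  3.2209  3.0718  1.2494  1.2799]
h=Σ⁻¹𝟙 = [20.2754  11.4889  25.6742  11.8324  24.0329]
a=μᵀg=1.200046  b=𝟙ᵀg=8.346994  c=𝟙ᵀh=93.303837  D=ac−b²=42.296549
λ₁=(c·0.179−b)/D = (93.303837·0.179−8.346994)/42.296549 = 0.197520
λ₂=(a−b·0.179)/D = (1.200046−8.346994·0.179)/42.296549 = -0.006952
w* = 0.197520·g + -0.006952·h:
  w_0 = 0.197520·-0.4750 + -0.006952·20.2754 = -0.2348  (Ford)
  w_1 = 0.197520·3.2209 + -0.006952·11.4889 = 0.5563  (Disney)
  w_2 = 0.197520·3.0718 + -0.006952·25.6742 = 0.4282  (Chevron)
  w_3 = 0.197520·1.2494 + -0.006952·11.8324 = 0.1645  (Lockheed)
  w_4 = 0.197520·1.2799 + -0.006952·24.0329 = 0.0857  (Oracle)
Σw_i=1.0000  μᵀw=0.1790
σ²=wᵀΣw=λ₁·μ_p+λ₂ = 0.197520·0.179 + -0.006952 = 0.028404 ≈ 0.0284

Disney (0.5563)


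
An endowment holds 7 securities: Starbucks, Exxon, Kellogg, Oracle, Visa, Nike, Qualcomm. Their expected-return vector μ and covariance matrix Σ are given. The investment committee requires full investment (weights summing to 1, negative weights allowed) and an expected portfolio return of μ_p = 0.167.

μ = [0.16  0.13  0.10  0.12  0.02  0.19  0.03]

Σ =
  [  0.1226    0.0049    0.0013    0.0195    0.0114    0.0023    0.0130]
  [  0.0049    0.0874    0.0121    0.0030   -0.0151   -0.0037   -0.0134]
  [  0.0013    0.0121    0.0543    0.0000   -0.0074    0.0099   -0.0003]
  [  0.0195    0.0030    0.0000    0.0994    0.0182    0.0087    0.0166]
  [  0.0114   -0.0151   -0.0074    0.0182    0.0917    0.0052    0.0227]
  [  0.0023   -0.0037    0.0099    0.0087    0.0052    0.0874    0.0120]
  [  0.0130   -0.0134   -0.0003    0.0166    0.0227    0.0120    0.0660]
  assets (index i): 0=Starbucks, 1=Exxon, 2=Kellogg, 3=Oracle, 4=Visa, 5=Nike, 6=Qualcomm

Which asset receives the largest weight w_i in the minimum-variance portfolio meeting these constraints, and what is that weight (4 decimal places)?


x=Σ⁻¹μ = [1.0747  1.3357  1.1751  0.7679  0.1560  1.9957  -0.0903]
y=Σ⁻¹𝟙 = [4.5646  12.5581  15.4989  4.5206  9.5920  7.5580  11.0623]
a=μᵀx=0.934863  b=𝟙ᵀx=6.414986  c=𝟙ᵀy=65.354530  D=ac−b²=19.945463
λ₁=(c·0.167−b)/D = (65.354530·0.167−6.414986)/19.945463 = 0.225576
λ₂=(a−b·0.167)/D = (0.934863−6.414986·0.167)/19.945463 = -0.006841
w* = 0.225576·x + -0.006841·y:
  w_0 = 0.225576·1.0747 + -0.006841·4.5646 = 0.2112  (Starbucks)
  w_1 = 0.225576·1.3357 + -0.006841·12.5581 = 0.2154  (Exxon)
  w_2 = 0.225576·1.1751 + -0.006841·15.4989 = 0.1591  (Kellogg)
  w_3 = 0.225576·0.7679 + -0.006841·4.5206 = 0.1423  (Oracle)
  w_4 = 0.225576·0.1560 + -0.006841·9.5920 = -0.0304  (Visa)
  w_5 = 0.225576·1.9957 + -0.006841·7.5580 = 0.3985  (Nike)
  w_6 = 0.225576·-0.0903 + -0.006841·11.0623 = -0.0960  (Qualcomm)
Σw_i=1.0000  μᵀw=0.1670
σ²=wᵀΣw=λ₁·μ_p+λ₂ = 0.225576·0.167 + -0.006841 = 0.030831 ≈ 0.0308

Nike (0.3985)


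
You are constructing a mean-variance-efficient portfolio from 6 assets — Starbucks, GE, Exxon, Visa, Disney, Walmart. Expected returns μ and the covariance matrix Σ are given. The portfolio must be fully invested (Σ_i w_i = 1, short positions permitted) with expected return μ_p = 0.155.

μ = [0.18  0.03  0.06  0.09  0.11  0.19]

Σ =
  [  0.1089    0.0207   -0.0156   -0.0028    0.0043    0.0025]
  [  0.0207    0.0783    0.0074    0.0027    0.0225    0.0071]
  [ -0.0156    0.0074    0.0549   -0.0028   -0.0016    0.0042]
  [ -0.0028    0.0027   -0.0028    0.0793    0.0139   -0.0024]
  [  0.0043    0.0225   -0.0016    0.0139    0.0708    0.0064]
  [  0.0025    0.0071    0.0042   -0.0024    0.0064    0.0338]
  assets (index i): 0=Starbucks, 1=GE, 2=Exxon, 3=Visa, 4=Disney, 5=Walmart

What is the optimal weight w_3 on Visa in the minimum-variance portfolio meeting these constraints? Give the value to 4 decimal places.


g=Σ⁻¹μ = [1.9422  -1.1165  1.4774  1.2672  1.0858  5.4130]
h=Σ⁻¹𝟙 = [10.9086  2.9400  19.8987  12.9235  8.1747  25.0585]
a=μᵀg=1.666700  b=𝟙ᵀg=10.069130  c=𝟙ᵀh=79.904068  D=ac−b²=31.788698
λ₁=(c·0.155−b)/D = (79.904068·0.155−10.069130)/31.788698 = 0.072856
λ₂=(a−b·0.155)/D = (1.666700−10.069130·0.155)/31.788698 = 0.003334
w* = 0.072856·g + 0.003334·h:
  w_0 = 0.072856·1.9422 + 0.003334·10.9086 = 0.1779  (Starbucks)
  w_1 = 0.072856·-1.1165 + 0.003334·2.9400 = -0.0715  (GE)
  w_2 = 0.072856·1.4774 + 0.003334·19.8987 = 0.1740  (Exxon)
  w_3 = 0.072856·1.2672 + 0.003334·12.9235 = 0.1354  (Visa)
  w_4 = 0.072856·1.0858 + 0.003334·8.1747 = 0.1064  (Disney)
  w_5 = 0.072856·5.4130 + 0.003334·25.0585 = 0.4779  (Walmart)
Σw_i=1.0000  μᵀw=0.1550
σ²=wᵀΣw=λ₁·μ_p+λ₂ = 0.072856·0.155 + 0.003334 = 0.014627 ≈ 0.0146

0.1354


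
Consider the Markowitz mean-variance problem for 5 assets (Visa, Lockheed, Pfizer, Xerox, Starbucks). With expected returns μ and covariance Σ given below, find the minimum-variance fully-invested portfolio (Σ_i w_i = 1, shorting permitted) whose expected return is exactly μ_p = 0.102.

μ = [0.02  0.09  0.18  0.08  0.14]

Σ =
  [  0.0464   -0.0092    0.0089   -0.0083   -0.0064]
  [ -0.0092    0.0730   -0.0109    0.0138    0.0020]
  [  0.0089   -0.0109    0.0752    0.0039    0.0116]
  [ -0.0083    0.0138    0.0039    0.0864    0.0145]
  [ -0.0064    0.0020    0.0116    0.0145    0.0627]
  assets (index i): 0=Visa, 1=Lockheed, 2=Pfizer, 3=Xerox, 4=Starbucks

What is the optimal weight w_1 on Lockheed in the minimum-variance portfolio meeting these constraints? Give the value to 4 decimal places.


g=Σ⁻¹μ = [0.6049  1.5332  2.2567  0.3438  1.7487]
h=Σ⁻¹𝟙 = [26.4362  16.4856  9.9062  8.6349  14.2919]
a=μᵀg=0.828605  b=𝟙ᵀg=6.487202  c=𝟙ᵀh=75.754758  D=ac−b²=20.686953
λ₁=(c·0.102−b)/D = (75.754758·0.102−6.487202)/20.686953 = 0.059931
λ₂=(a−b·0.102)/D = (0.828605−6.487202·0.102)/20.686953 = 0.008068
w* = 0.059931·g + 0.008068·h:
  w_0 = 0.059931·0.6049 + 0.008068·26.4362 = 0.2495  (Visa)
  w_1 = 0.059931·1.5332 + 0.008068·16.4856 = 0.2249  (Lockheed)
  w_2 = 0.059931·2.2567 + 0.008068·9.9062 = 0.2152  (Pfizer)
  w_3 = 0.059931·0.3438 + 0.008068·8.6349 = 0.0903  (Xerox)
  w_4 = 0.059931·1.7487 + 0.008068·14.2919 = 0.2201  (Starbucks)
Σw_i=1.0000  μᵀw=0.1020
σ²=wᵀΣw=λ₁·μ_p+λ₂ = 0.059931·0.102 + 0.008068 = 0.014181 ≈ 0.0142

0.2249


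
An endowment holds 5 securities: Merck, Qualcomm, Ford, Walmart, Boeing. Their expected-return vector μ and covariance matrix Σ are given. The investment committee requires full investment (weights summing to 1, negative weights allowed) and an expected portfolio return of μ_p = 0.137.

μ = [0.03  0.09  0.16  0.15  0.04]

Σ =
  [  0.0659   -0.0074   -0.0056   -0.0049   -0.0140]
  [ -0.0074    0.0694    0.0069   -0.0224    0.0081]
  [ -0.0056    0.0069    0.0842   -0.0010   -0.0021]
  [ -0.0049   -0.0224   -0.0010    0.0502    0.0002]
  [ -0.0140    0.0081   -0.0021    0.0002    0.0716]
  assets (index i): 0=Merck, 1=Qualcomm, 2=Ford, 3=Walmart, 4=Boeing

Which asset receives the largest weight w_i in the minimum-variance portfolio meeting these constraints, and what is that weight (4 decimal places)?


p=Σ⁻¹μ = [1.3430  2.5794  1.8436  4.3046  0.5715]
q=Σ⁻¹𝟙 = [24.9677  24.7881  12.3116  33.5985  16.3114]
a=μᵀp=1.235950  b=𝟙ᵀp=10.642041  c=𝟙ᵀq=111.977262  D=ac−b²=25.145254
λ₁=(c·0.137−b)/D = (111.977262·0.137−10.642041)/25.145254 = 0.186868
λ₂=(a−b·0.137)/D = (1.235950−10.642041·0.137)/25.145254 = -0.008829
w* = 0.186868·p + -0.008829·q:
  w_0 = 0.186868·1.3430 + -0.008829·24.9677 = 0.0305  (Merck)
  w_1 = 0.186868·2.5794 + -0.008829·24.7881 = 0.2632  (Qualcomm)
  w_2 = 0.186868·1.8436 + -0.008829·12.3116 = 0.2358  (Ford)
  w_3 = 0.186868·4.3046 + -0.008829·33.5985 = 0.5077  (Walmart)
  w_4 = 0.186868·0.5715 + -0.008829·16.3114 = -0.0372  (Boeing)
Σw_i=1.0000  μᵀw=0.1370
σ²=wᵀΣw=λ₁·μ_p+λ₂ = 0.186868·0.137 + -0.008829 = 0.016772 ≈ 0.0168

Walmart (0.5077)


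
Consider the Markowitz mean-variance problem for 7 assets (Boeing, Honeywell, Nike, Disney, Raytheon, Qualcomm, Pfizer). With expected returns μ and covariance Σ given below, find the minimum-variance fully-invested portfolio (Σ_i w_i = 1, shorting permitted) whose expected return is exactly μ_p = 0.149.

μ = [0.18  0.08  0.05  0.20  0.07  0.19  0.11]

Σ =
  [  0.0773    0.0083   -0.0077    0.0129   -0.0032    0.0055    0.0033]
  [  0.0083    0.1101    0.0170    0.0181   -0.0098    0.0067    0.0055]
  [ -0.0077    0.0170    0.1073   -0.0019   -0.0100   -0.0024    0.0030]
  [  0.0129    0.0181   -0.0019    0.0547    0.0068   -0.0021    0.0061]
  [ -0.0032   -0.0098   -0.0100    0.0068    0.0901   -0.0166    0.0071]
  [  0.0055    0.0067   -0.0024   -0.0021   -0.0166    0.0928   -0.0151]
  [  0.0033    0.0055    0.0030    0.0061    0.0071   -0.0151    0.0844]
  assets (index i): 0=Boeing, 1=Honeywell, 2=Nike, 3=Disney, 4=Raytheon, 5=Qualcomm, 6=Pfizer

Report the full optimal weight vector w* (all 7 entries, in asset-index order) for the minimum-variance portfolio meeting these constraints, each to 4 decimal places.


u=Σ⁻¹μ = [1.7084  -0.1676  0.7827  3.1541  1.0136  2.4500  1.3447]
v=Σ⁻¹𝟙 = [10.5549  4.3685  10.9260  12.2812  14.0599  14.7543  11.3319]
a=μᵀu=1.648438  b=𝟙ᵀu=10.285923  c=𝟙ᵀv=78.276692  D=ac−b²=23.234063
λ₁=(c·0.149−b)/D = (78.276692·0.149−10.285923)/23.234063 = 0.059280
λ₂=(a−b·0.149)/D = (1.648438−10.285923·0.149)/23.234063 = 0.004986
w* = 0.059280·u + 0.004986·v:
  w_0 = 0.059280·1.7084 + 0.004986·10.5549 = 0.1539  (Boeing)
  w_1 = 0.059280·-0.1676 + 0.004986·4.3685 = 0.0118  (Honeywell)
  w_2 = 0.059280·0.7827 + 0.004986·10.9260 = 0.1009  (Nike)
  w_3 = 0.059280·3.1541 + 0.004986·12.2812 = 0.2482  (Disney)
  w_4 = 0.059280·1.0136 + 0.004986·14.0599 = 0.1302  (Raytheon)
  w_5 = 0.059280·2.4500 + 0.004986·14.7543 = 0.2188  (Qualcomm)
  w_6 = 0.059280·1.3447 + 0.004986·11.3319 = 0.1362  (Pfizer)
Σw_i=1.0000  μᵀw=0.1490
σ²=wᵀΣw=λ₁·μ_p+λ₂ = 0.059280·0.149 + 0.004986 = 0.013818 ≈ 0.0138

0.1539  0.0118  0.1009  0.2482  0.1302  0.2188  0.1362


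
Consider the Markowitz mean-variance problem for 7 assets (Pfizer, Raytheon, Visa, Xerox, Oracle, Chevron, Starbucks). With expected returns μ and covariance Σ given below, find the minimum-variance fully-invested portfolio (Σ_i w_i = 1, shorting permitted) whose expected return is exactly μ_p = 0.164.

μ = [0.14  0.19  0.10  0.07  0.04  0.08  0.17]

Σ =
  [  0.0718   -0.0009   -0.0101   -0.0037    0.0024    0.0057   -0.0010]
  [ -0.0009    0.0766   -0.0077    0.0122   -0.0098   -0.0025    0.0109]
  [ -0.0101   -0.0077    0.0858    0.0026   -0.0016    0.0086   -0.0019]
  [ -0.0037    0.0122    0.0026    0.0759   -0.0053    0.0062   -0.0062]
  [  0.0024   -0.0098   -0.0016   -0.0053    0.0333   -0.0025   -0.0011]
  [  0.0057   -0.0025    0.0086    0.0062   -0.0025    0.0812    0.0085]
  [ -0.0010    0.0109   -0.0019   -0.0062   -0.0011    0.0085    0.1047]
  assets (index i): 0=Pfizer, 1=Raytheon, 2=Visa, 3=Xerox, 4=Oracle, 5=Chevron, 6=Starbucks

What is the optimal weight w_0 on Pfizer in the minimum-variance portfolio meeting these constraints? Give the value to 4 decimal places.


g=Σ⁻¹μ = [2.1548  2.6379  1.6436  0.7615  2.1143  0.5996  1.4181]
h=Σ⁻¹𝟙 = [14.9618  16.4471  14.4315  13.3255  37.6038  9.4768  8.6584]
a=μᵀg=1.394160  b=𝟙ᵀg=11.329776  c=𝟙ᵀh=114.905024  D=ac−b²=31.832168
λ₁=(c·0.164−b)/D = (114.905024·0.164−11.329776)/31.832168 = 0.236071
λ₂=(a−b·0.164)/D = (1.394160−11.329776·0.164)/31.832168 = -0.014574
w* = 0.236071·g + -0.014574·h:
  w_0 = 0.236071·2.1548 + -0.014574·14.9618 = 0.2906  (Pfizer)
  w_1 = 0.236071·2.6379 + -0.014574·16.4471 = 0.3830  (Raytheon)
  w_2 = 0.236071·1.6436 + -0.014574·14.4315 = 0.1777  (Visa)
  w_3 = 0.236071·0.7615 + -0.014574·13.3255 = -0.0144  (Xerox)
  w_4 = 0.236071·2.1143 + -0.014574·37.6038 = -0.0489  (Oracle)
  w_5 = 0.236071·0.5996 + -0.014574·9.4768 = 0.0034  (Chevron)
  w_6 = 0.236071·1.4181 + -0.014574·8.6584 = 0.2086  (Starbucks)
Σw_i=1.0000  μᵀw=0.1640
σ²=wᵀΣw=λ₁·μ_p+λ₂ = 0.236071·0.164 + -0.014574 = 0.024142 ≈ 0.0241

0.2906


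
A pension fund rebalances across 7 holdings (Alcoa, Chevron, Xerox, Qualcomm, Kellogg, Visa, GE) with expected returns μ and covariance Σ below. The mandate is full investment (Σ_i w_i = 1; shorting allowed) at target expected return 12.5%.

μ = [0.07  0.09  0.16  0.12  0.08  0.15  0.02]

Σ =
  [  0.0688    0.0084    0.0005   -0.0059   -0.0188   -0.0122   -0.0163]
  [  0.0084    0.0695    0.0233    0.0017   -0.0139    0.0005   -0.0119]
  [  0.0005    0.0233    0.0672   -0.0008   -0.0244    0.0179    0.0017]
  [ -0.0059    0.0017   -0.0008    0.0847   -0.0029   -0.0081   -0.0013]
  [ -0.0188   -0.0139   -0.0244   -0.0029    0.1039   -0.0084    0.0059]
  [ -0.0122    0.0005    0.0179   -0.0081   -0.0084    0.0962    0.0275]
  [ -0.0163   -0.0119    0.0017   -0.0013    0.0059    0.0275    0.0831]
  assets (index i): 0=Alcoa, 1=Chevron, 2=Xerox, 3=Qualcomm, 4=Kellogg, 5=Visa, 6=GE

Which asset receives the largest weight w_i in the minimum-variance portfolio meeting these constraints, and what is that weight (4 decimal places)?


p=Σ⁻¹μ = [1.9088  0.5737  2.4550  1.7875  1.9542  1.6671  -0.0155]
q=Σ⁻¹𝟙 = [24.6172  12.3261  14.7902  15.2276  19.6184  9.7059  13.9583]
a=μᵀp=1.198639  b=𝟙ᵀp=10.330820  c=𝟙ᵀq=110.243711  D=ac−b²=25.416549
λ₁=(c·0.125−b)/D = (110.243711·0.125−10.330820)/25.416549 = 0.135724
λ₂=(a−b·0.125)/D = (1.198639−10.330820·0.125)/25.416549 = -0.003648
w* = 0.135724·p + -0.003648·q:
  w_0 = 0.135724·1.9088 + -0.003648·24.6172 = 0.1693  (Alcoa)
  w_1 = 0.135724·0.5737 + -0.003648·12.3261 = 0.0329  (Chevron)
  w_2 = 0.135724·2.4550 + -0.003648·14.7902 = 0.2793  (Xerox)
  w_3 = 0.135724·1.7875 + -0.003648·15.2276 = 0.1871  (Qualcomm)
  w_4 = 0.135724·1.9542 + -0.003648·19.6184 = 0.1937  (Kellogg)
  w_5 = 0.135724·1.6671 + -0.003648·9.7059 = 0.1909  (Visa)
  w_6 = 0.135724·-0.0155 + -0.003648·13.9583 = -0.0530  (GE)
Σw_i=1.0000  μᵀw=0.1250
σ²=wᵀΣw=λ₁·μ_p+λ₂ = 0.135724·0.125 + -0.003648 = 0.013318 ≈ 0.0133

Xerox (0.2793)


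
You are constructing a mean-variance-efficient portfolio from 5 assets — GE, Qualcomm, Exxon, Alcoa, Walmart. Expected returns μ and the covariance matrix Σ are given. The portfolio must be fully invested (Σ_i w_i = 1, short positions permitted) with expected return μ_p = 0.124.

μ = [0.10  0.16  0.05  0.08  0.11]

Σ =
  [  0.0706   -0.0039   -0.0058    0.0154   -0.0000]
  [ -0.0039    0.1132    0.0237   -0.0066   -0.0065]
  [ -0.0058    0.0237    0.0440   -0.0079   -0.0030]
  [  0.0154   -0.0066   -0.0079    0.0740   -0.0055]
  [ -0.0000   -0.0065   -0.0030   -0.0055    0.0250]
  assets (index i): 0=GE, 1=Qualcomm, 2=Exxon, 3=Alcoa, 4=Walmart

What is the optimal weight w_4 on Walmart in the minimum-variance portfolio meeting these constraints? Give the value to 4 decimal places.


0.5794

x=Σ⁻¹μ = [1.2730  1.6253  1.0512  1.4651  5.2710]
y=Σ⁻¹𝟙 = [12.8596  7.5046  26.9706  18.0395  49.1564]
a=μᵀx=1.136927  b=𝟙ᵀx=10.685593  c=𝟙ᵀy=114.530704  D=ac−b²=16.031155
λ₁=(c·0.124−b)/D = (114.530704·0.124−10.685593)/16.031155 = 0.219336
λ₂=(a−b·0.124)/D = (1.136927−10.685593·0.124)/16.031155 = -0.011733
w* = 0.219336·x + -0.011733·y:
  w_0 = 0.219336·1.2730 + -0.011733·12.8596 = 0.1283  (GE)
  w_1 = 0.219336·1.6253 + -0.011733·7.5046 = 0.2684  (Qualcomm)
  w_2 = 0.219336·1.0512 + -0.011733·26.9706 = -0.0859  (Exxon)
  w_3 = 0.219336·1.4651 + -0.011733·18.0395 = 0.1097  (Alcoa)
  w_4 = 0.219336·5.2710 + -0.011733·49.1564 = 0.5794  (Walmart)
Σw_i=1.0000  μᵀw=0.1240
σ²=wᵀΣw=λ₁·μ_p+λ₂ = 0.219336·0.124 + -0.011733 = 0.015465 ≈ 0.0155


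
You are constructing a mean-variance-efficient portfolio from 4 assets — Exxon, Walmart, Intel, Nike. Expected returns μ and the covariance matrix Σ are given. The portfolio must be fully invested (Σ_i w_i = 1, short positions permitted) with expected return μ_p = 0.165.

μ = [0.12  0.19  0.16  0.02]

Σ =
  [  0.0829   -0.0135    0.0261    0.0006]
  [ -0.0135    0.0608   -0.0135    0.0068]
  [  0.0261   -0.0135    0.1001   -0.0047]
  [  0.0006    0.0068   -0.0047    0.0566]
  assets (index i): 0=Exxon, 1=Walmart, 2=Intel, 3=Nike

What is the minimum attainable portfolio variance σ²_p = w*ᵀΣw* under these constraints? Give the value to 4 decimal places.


x=Σ⁻¹μ = [1.5326  3.8448  1.7182  0.0179]
y=Σ⁻¹𝟙 = [11.8978  19.5777  10.2814  16.0434]
a=μᵀx=1.189683  b=𝟙ᵀx=7.113396  c=𝟙ᵀy=57.800316  D=ac−b²=18.163660
λ₁=(c·0.165−b)/D = (57.800316·0.165−7.113396)/18.163660 = 0.133434
λ₂=(a−b·0.165)/D = (1.189683−7.113396·0.165)/18.163660 = 0.000879
w* = 0.133434·x + 0.000879·y:
  w_0 = 0.133434·1.5326 + 0.000879·11.8978 = 0.2150  (Exxon)
  w_1 = 0.133434·3.8448 + 0.000879·19.5777 = 0.5302  (Walmart)
  w_2 = 0.133434·1.7182 + 0.000879·10.2814 = 0.2383  (Intel)
  w_3 = 0.133434·0.0179 + 0.000879·16.0434 = 0.0165  (Nike)
Σw_i=1.0000  μᵀw=0.1650
σ²=wᵀΣw=λ₁·μ_p+λ₂ = 0.133434·0.165 + 0.000879 = 0.022896 ≈ 0.0229

0.0229


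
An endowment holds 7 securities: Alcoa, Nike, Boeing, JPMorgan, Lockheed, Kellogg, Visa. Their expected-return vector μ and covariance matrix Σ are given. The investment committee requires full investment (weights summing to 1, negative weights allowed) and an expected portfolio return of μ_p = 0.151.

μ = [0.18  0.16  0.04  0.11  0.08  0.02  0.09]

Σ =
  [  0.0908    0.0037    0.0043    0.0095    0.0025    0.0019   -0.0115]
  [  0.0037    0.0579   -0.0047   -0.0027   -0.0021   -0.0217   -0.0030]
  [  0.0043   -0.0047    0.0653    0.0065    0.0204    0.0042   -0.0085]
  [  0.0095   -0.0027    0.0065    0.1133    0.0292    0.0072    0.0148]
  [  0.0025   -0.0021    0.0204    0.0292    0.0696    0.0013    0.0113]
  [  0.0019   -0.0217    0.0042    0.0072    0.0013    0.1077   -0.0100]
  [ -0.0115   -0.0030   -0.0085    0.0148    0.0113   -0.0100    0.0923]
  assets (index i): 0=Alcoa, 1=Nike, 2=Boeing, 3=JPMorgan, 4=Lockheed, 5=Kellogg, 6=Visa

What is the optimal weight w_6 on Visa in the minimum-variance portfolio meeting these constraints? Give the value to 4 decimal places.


0.1317

g=Σ⁻¹μ = [1.9100  3.1159  0.6030  0.4789  0.5681  0.8395  1.3145]
h=Σ⁻¹𝟙 = [10.3382  24.4001  15.0569  3.2197  6.3306  14.4940  14.5810]
a=μᵀg=1.099695  b=𝟙ᵀg=8.829942  c=𝟙ᵀh=88.420421  D=ac−b²=19.267652
λ₁=(c·0.151−b)/D = (88.420421·0.151−8.829942)/19.267652 = 0.234670
λ₂=(a−b·0.151)/D = (1.099695−8.829942·0.151)/19.267652 = -0.012125
w* = 0.234670·g + -0.012125·h:
  w_0 = 0.234670·1.9100 + -0.012125·10.3382 = 0.3229  (Alcoa)
  w_1 = 0.234670·3.1159 + -0.012125·24.4001 = 0.4354  (Nike)
  w_2 = 0.234670·0.6030 + -0.012125·15.0569 = -0.0411  (Boeing)
  w_3 = 0.234670·0.4789 + -0.012125·3.2197 = 0.0734  (JPMorgan)
  w_4 = 0.234670·0.5681 + -0.012125·6.3306 = 0.0565  (Lockheed)
  w_5 = 0.234670·0.8395 + -0.012125·14.4940 = 0.0213  (Kellogg)
  w_6 = 0.234670·1.3145 + -0.012125·14.5810 = 0.1317  (Visa)
Σw_i=1.0000  μᵀw=0.1510
σ²=wᵀΣw=λ₁·μ_p+λ₂ = 0.234670·0.151 + -0.012125 = 0.023310 ≈ 0.0233


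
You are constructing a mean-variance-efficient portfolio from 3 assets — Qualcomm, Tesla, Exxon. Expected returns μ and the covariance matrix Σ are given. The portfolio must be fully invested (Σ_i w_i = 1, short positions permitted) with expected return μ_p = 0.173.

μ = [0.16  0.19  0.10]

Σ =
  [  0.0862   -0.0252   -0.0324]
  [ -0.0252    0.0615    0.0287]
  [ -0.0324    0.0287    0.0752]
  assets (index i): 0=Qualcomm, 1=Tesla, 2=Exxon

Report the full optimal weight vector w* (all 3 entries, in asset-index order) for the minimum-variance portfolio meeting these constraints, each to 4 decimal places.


0.3999  0.5445  0.0556

p=Σ⁻¹μ = [3.5029  3.8933  1.3532]
q=Σ⁻¹𝟙 = [23.0186  18.0780  16.3160]
a=μᵀp=1.435515  b=𝟙ᵀp=8.749409  c=𝟙ᵀq=57.412675  D=ac−b²=5.864617
λ₁=(c·0.173−b)/D = (57.412675·0.173−8.749409)/5.864617 = 0.201715
λ₂=(a−b·0.173)/D = (1.435515−8.749409·0.173)/5.864617 = -0.013323
w* = 0.201715·p + -0.013323·q:
  w_0 = 0.201715·3.5029 + -0.013323·23.0186 = 0.3999  (Qualcomm)
  w_1 = 0.201715·3.8933 + -0.013323·18.0780 = 0.5445  (Tesla)
  w_2 = 0.201715·1.3532 + -0.013323·16.3160 = 0.0556  (Exxon)
Σw_i=1.0000  μᵀw=0.1730
σ²=wᵀΣw=λ₁·μ_p+λ₂ = 0.201715·0.173 + -0.013323 = 0.021574 ≈ 0.0216
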